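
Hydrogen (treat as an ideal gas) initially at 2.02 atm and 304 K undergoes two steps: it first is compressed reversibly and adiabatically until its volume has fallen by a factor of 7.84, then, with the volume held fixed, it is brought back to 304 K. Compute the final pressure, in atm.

P₃ ≈ 15.8 atm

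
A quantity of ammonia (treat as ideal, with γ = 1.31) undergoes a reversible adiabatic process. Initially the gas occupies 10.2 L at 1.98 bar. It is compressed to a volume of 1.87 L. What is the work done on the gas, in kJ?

W ≈ 4.51 kJ

P₂ = P₁(V₁/V₂)^γ = 1.98×(10.2/1.87)^(1.31) = 18.27 bar.
For a reversible adiabat, W_by_gas = (P₁V₁ − P₂V₂)/(γ−1).
W_by = (198000×0.0102 − 1.827×10^6×0.00187) / (0.31) = -4508 J.
W_on_gas = −W_by = 4508 J.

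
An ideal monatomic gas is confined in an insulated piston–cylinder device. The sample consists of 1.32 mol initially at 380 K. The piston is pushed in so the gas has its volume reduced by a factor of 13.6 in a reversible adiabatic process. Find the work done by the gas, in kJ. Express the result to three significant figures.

W ≈ -29.4 kJ

For a reversible adiabat TV^(γ−1) is constant, so T₂ = T₁ (V₁/V₂)^(γ−1).
γ = 5/3 for a monatomic ideal gas, so γ−1 = 2/3.
T₂ = 380 × 13.6^(2/3) = 2165 K.
Q = 0, so ΔU = W_on_gas = nCᵥΔT with Cᵥ = R/(γ−1) = 12.47 J/(mol·K).
ΔU = 1.32 × 12.47 × (2165 − 380) = 29390 J.
Work done by the gas = −ΔU = -29390 J.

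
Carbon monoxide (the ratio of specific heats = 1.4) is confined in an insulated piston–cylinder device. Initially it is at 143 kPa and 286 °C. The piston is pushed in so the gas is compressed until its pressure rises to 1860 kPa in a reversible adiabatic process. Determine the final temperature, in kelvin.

T₂ ≈ 1160 K

Along an adiabat T P^((1−γ)/γ) is constant, so T₂ = T₁ (P₂/P₁)^((γ−1)/γ).
T₁ = 286 °C = 559.1 K.
T₂ = 559.1 × (1860/143)^(0.286) = 1164 K.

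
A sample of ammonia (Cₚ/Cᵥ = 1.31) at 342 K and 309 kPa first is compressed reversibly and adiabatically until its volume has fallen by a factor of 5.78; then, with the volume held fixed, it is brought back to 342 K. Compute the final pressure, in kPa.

Adiabatic step (PV^γ = const): P₂ = 309×5.78^(1.31) = 3077 kPa; T₂ = 342×5.78^(0.31) = 589.1 K.
Isochoric: P₃ = P₂(T₃/T₂) = 3077 × (342/589.1) = 1786 kPa.

P₃ ≈ 1790 kPa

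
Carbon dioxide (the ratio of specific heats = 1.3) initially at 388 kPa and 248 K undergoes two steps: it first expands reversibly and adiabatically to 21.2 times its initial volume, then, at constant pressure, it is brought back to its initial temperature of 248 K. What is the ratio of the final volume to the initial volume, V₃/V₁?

Adiabatic step: V₂/V₁ = 21.2; T₂ = T₁·(1/21.2)^(0.3) = 99.21 K.
Isobaric step: V₃/V₂ = T₃/T₂ = 248/99.21.
V₃/V₁ = (V₂/V₁)(V₃/V₂) = 21.2 × (248/99.21) = 53.

V₃/V₁ ≈ 53.0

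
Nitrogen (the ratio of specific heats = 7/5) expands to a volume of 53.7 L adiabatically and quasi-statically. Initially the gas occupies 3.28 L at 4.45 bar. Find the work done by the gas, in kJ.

W ≈ 2.46 kJ

P₂ = P₁(V₁/V₂)^γ = 4.45×(3.28/53.7)^(7/5) = 0.08884 bar.
For a reversible adiabat, W_by_gas = (P₁V₁ − P₂V₂)/(γ−1).
W_by = (445000×0.00328 − 8884×0.0537) / (2/5) = 2456 J.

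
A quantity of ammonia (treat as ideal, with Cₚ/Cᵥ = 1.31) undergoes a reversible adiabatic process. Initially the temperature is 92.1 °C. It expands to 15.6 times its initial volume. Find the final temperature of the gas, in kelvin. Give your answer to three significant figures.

T₂ ≈ 156 K

Adiabatic: T₁V₁^(γ−1) = T₂V₂^(γ−1) ⇒ T₂ = T₁ (V₁/V₂)^(γ−1).
T₁ = 92.1 °C = 365.2 K.
T₂ = 365.2 × (1/15.6)^(0.31) = 155.9 K.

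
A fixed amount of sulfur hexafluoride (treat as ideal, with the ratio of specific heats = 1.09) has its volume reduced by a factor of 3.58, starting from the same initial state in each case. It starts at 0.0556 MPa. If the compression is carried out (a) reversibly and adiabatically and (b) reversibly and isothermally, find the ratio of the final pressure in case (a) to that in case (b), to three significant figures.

Isothermal: P_b = P₁(V₁/V₂) = 0.0556×3.58.
Adiabatic: P_a = P₁(V₁/V₂)^γ = 0.0556×3.58^(1.09).
P_a/P_b = (V₁/V₂)^(γ−1) = 3.58^(0.09) = 1.122.

P_adiabatic / P_isothermal ≈ 1.12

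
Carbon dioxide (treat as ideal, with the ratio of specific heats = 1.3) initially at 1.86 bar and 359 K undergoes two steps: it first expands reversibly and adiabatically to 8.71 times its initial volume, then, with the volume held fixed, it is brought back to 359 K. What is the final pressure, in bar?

Adiabatic step (PV^γ = const): P₂ = 1.86×(1/8.71)^(1.3) = 0.1116 bar; T₂ = 359×(1/8.71)^(0.3) = 187.5 K.
Isochoric: P₃ = P₂(T₃/T₂) = 0.1116 × (359/187.5) = 0.2135 bar.

P₃ ≈ 0.214 bar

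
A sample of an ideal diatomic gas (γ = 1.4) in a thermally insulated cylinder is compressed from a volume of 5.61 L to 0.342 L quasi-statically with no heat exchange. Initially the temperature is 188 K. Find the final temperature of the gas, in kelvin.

T₂ ≈ 576 K

Adiabatic: T₁V₁^(γ−1) = T₂V₂^(γ−1) ⇒ T₂ = T₁ (V₁/V₂)^(γ−1).
T₂ = 188 × (5.61/0.342)^(0.4) = 575.6 K.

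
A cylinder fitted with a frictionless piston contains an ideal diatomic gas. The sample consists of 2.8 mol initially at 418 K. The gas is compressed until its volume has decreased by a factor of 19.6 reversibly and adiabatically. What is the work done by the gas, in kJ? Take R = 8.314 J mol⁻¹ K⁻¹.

W ≈ -55.7 kJ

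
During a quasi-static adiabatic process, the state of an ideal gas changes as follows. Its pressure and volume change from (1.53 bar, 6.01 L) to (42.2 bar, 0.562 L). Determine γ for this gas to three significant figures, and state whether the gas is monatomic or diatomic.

γ ≈ 1.40; diatomic

PV^γ = const ⇒ γ = ln(P₂/P₁) / ln(V₁/V₂).
γ = ln(42.2/1.53) / ln(6.01/0.562) = 1.4.
γ ≈ 1.40 is close to 7/5, so the gas is diatomic.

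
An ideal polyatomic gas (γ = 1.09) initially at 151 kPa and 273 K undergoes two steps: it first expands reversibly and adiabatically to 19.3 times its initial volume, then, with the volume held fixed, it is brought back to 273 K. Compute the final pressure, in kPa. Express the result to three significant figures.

P₃ ≈ 7.82 kPa

Adiabatic step (PV^γ = const): P₂ = 151×(1/19.3)^(1.09) = 5.994 kPa; T₂ = 273×(1/19.3)^(0.09) = 209.2 K.
Isochoric: P₃ = P₂(T₃/T₂) = 5.994 × (273/209.2) = 7.824 kPa.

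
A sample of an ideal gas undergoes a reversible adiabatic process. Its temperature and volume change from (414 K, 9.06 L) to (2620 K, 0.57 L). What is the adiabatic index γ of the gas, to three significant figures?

TV^(γ−1) = const ⇒ γ − 1 = ln(T₂/T₁) / ln(V₁/V₂).
γ = 1 + ln(2620/414) / ln(9.06/0.57) = 1.667.

γ ≈ 1.67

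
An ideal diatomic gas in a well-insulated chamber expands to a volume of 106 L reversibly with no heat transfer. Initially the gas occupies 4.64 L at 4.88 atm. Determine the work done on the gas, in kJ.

W ≈ -4.09 kJ

γ = 7/5 for a diatomic ideal gas.
P₂ = P₁(V₁/V₂)^γ = 4.88×(4.64/106)^(7/5) = 0.06111 atm.
For a reversible adiabat, W_by_gas = (P₁V₁ − P₂V₂)/(γ−1).
W_by = (494500×0.00464 − 6192×0.106) / (2/5) = 4095 J.
W_on_gas = −W_by = -4095 J.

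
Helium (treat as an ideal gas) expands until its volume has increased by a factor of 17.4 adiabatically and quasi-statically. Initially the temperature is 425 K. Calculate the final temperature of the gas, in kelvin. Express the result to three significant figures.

T₂ ≈ 63.3 K

For a reversible adiabat TV^(γ−1) is constant, so T₂ = T₁ (V₁/V₂)^(γ−1).
For a monatomic ideal gas γ = 5/3, so γ−1 = 2/3.
T₂ = 425 × (1/17.4)^(2/3) = 63.29 K.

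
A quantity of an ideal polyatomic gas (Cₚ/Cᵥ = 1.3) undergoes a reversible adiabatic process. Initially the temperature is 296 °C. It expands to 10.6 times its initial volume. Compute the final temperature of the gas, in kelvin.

T₂ ≈ 280 K

Adiabatic: T₁V₁^(γ−1) = T₂V₂^(γ−1) ⇒ T₂ = T₁ (V₁/V₂)^(γ−1).
T₁ = 296 °C = 569.1 K.
T₂ = 569.1 × (1/10.6)^(0.3) = 280.3 K.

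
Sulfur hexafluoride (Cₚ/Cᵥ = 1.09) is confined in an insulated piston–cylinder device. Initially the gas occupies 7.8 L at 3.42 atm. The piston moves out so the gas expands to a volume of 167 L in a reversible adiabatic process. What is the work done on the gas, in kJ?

P₂ = P₁(V₁/V₂)^γ = 3.42×(7.8/167)^(1.09) = 0.1212 atm.
For a reversible adiabat, W_by_gas = (P₁V₁ − P₂V₂)/(γ−1).
W_by = (346500×0.0078 − 12280×0.167) / (0.09) = 7238 J.
W_on_gas = −W_by = -7238 J.

W ≈ -7.24 kJ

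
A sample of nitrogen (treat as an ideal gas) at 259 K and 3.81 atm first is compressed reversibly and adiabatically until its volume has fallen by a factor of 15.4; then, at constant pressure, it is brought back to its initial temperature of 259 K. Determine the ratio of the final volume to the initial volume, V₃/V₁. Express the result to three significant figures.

V₃/V₁ ≈ 0.0218

For a diatomic ideal gas γ = 7/5.
Adiabatic step: V₂/V₁ = 0.06494; T₂ = T₁·15.4^(2/5) = 773.2 K.
Isobaric step: V₃/V₂ = T₃/T₂ = 259/773.2.
V₃/V₁ = (V₂/V₁)(V₃/V₂) = 0.06494 × (259/773.2) = 0.02175.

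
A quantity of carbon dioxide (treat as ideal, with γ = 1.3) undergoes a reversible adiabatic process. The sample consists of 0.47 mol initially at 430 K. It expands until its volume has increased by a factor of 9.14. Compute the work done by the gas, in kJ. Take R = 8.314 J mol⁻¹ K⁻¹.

For a reversible adiabat TV^(γ−1) is constant, so T₂ = T₁ (V₁/V₂)^(γ−1).
T₂ = 430 × (1/9.14)^(0.3) = 221.4 K.
Q = 0, so ΔU = W_on_gas = nCᵥΔT with Cᵥ = R/(γ−1) = 27.71 J/(mol·K).
ΔU = 0.47 × 27.71 × (221.4 − 430) = -2717 J.
Work done by the gas = −ΔU = 2717 J.

W ≈ 2.72 kJ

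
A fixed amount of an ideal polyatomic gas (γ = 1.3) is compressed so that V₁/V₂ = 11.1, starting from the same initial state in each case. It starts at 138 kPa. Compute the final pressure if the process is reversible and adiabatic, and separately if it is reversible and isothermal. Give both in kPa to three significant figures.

Isothermal: P₂ = P₁(V₁/V₂) = 138×11.1 = 1532 kPa.
Adiabatic: P₂ = P₁(V₁/V₂)^γ = 138×11.1^(1.3) = 3154 kPa.

adiabatic: 3150 kPa; isothermal: 1530 kPa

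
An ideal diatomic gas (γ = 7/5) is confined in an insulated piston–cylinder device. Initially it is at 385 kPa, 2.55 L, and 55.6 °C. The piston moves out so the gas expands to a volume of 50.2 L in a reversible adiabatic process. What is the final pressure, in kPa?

P₂ ≈ 5.94 kPa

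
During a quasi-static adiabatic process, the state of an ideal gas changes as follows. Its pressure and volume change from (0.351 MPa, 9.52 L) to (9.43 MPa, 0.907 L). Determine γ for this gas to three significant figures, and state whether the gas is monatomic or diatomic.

PV^γ = const ⇒ γ = ln(P₂/P₁) / ln(V₁/V₂).
γ = ln(9.43/0.351) / ln(9.52/0.907) = 1.4.
γ ≈ 1.40 is close to 7/5, so the gas is diatomic.

γ ≈ 1.40; diatomic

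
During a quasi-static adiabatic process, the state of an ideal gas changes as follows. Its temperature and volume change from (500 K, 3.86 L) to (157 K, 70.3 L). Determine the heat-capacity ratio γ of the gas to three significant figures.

γ ≈ 1.40

TV^(γ−1) = const ⇒ γ − 1 = ln(T₂/T₁) / ln(V₁/V₂).
γ = 1 + ln(157/500) / ln(3.86/70.3) = 1.399.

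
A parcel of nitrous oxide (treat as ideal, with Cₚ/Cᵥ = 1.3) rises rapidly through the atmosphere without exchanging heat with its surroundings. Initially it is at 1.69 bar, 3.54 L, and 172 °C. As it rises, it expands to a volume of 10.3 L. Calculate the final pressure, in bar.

P₂ ≈ 0.422 bar

Adiabatic: P₁V₁^γ = P₂V₂^γ ⇒ P₂ = P₁ (V₁/V₂)^γ.
P₂ = 1.69 × (3.54/10.3)^(1.3) = 0.4216 bar.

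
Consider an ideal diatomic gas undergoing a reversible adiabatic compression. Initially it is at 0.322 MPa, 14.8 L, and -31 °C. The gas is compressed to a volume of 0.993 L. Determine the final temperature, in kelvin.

T₂ ≈ 714 K

Adiabatic: T₁V₁^(γ−1) = T₂V₂^(γ−1) ⇒ T₂ = T₁ (V₁/V₂)^(γ−1).
γ = 7/5 for a diatomic ideal gas.
T₁ = -31 °C = 242.1 K.
T₂ = 242.1 × (14.8/0.993)^(2/5) = 713.5 K.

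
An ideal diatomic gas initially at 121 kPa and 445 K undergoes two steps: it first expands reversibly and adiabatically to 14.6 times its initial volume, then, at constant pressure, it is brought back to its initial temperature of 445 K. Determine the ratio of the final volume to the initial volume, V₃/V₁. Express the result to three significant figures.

V₃/V₁ ≈ 42.7

For a diatomic ideal gas γ = 7/5.
Adiabatic step: V₂/V₁ = 14.6; T₂ = T₁·(1/14.6)^(2/5) = 152.3 K.
Isobaric step: V₃/V₂ = T₃/T₂ = 445/152.3.
V₃/V₁ = (V₂/V₁)(V₃/V₂) = 14.6 × (445/152.3) = 42.67.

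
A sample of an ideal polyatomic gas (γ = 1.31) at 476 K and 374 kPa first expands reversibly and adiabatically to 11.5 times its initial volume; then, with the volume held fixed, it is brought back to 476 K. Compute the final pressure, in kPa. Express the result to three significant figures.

P₃ ≈ 32.5 kPa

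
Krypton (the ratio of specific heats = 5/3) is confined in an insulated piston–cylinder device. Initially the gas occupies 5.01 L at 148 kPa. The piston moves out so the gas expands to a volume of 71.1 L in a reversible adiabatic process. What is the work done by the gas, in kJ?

P₂ = P₁(V₁/V₂)^γ = 148×(5.01/71.1)^(5/3) = 1.779 kPa.
For a reversible adiabat, W_by_gas = (P₁V₁ − P₂V₂)/(γ−1).
W_by = (148000×0.00501 − 1779×0.0711) / (2/3) = 922.5 J.

W ≈ 0.922 kJ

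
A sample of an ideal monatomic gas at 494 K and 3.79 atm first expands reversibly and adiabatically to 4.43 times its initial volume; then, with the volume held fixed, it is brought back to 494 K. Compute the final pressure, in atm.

P₃ ≈ 0.856 atm

For a monatomic ideal gas γ = 5/3.
Adiabatic step (PV^γ = const): P₂ = 3.79×(1/4.43)^(5/3) = 0.3172 atm; T₂ = 494×(1/4.43)^(2/3) = 183.1 K.
Isochoric: P₃ = P₂(T₃/T₂) = 0.3172 × (494/183.1) = 0.8555 atm.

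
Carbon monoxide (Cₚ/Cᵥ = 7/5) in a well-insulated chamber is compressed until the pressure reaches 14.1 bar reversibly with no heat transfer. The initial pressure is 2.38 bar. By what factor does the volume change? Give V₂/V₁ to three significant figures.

From PV^γ = const, V₂/V₁ = (P₁/P₂)^(1/γ).
V₂/V₁ = (2.38/14.1)^(5/7) = 0.2806.

V₂/V₁ ≈ 0.281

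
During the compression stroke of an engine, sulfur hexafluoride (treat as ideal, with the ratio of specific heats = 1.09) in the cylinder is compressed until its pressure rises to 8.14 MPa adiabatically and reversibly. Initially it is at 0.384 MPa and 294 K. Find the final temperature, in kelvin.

T₂ ≈ 378 K

Along an adiabat T P^((1−γ)/γ) is constant, so T₂ = T₁ (P₂/P₁)^((γ−1)/γ).
T₂ = 294 × (8.14/0.384)^(0.0826) = 378.3 K.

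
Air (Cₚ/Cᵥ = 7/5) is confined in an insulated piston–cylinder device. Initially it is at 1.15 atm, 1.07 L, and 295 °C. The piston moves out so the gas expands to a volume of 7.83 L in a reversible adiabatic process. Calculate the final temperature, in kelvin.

T₂ ≈ 256 K

For a reversible adiabat TV^(γ−1) is constant, so T₂ = T₁ (V₁/V₂)^(γ−1).
T₁ = 295 °C = 568.1 K.
T₂ = 568.1 × (1.07/7.83)^(2/5) = 256.3 K.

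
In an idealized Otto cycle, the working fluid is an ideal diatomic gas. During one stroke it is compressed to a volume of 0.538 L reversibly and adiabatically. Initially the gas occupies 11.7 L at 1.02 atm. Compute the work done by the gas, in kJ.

W ≈ -7.34 kJ

γ = 7/5 for a diatomic ideal gas.
P₂ = P₁(V₁/V₂)^γ = 1.02×(11.7/0.538)^(7/5) = 76.03 atm.
For a reversible adiabat, W_by_gas = (P₁V₁ − P₂V₂)/(γ−1).
W_by = (103400×0.0117 − 7.703×10^6×0.000538) / (2/5) = -7338 J.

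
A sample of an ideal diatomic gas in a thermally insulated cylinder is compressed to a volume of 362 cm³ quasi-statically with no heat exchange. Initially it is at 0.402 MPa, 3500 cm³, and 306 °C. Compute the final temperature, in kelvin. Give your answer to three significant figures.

Adiabatic: T₁V₁^(γ−1) = T₂V₂^(γ−1) ⇒ T₂ = T₁ (V₁/V₂)^(γ−1).
γ = 7/5 for a diatomic ideal gas.
T₁ = 306 °C = 579.1 K.
T₂ = 579.1 × (3500/362)^(2/5) = 1435 K.

T₂ ≈ 1440 K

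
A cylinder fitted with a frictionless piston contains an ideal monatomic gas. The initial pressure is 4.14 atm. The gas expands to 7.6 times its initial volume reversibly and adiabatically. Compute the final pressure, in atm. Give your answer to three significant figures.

P₂ ≈ 0.141 atm

Since PV^γ is constant along a reversible adiabat, P₂ = P₁ (V₁/V₂)^γ.
For a monatomic ideal gas γ = 5/3.
P₂ = 4.14 × (1/7.6)^(5/3) = 0.1409 atm.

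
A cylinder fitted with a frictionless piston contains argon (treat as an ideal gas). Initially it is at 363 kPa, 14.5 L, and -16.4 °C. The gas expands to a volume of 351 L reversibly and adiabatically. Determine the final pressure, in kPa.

P₂ ≈ 1.79 kPa

Since PV^γ is constant along a reversible adiabat, P₂ = P₁ (V₁/V₂)^γ.
γ = 5/3 for a monatomic ideal gas.
P₂ = 363 × (14.5/351)^(5/3) = 1.792 kPa.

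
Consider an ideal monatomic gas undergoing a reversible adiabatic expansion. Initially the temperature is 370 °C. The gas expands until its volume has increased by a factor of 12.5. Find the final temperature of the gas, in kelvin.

Adiabatic: T₁V₁^(γ−1) = T₂V₂^(γ−1) ⇒ T₂ = T₁ (V₁/V₂)^(γ−1).
For a monatomic ideal gas γ = 5/3, so γ−1 = 2/3.
T₁ = 370 °C = 643.1 K.
T₂ = 643.1 × (1/12.5)^(2/3) = 119.4 K.

T₂ ≈ 119 K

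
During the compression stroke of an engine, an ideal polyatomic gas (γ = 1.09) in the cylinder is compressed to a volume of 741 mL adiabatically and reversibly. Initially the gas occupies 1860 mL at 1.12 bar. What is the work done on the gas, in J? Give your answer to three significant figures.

P₂ = P₁(V₁/V₂)^γ = 1.12×(1860/741)^(1.09) = 3.054 bar.
For a reversible adiabat, W_by_gas = (P₁V₁ − P₂V₂)/(γ−1).
W_by = (112000×0.00186 − 305400×0.000741) / (0.09) = -199.9 J.
W_on_gas = −W_by = 199.9 J.

W ≈ 200 J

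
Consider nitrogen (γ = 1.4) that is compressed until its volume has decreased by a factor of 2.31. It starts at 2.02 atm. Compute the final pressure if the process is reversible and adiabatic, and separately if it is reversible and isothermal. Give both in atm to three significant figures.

Isothermal: P₂ = P₁(V₁/V₂) = 2.02×2.31 = 4.666 atm.
Adiabatic: P₂ = P₁(V₁/V₂)^γ = 2.02×2.31^(1.4) = 6.522 atm.

adiabatic: 6.52 atm; isothermal: 4.67 atm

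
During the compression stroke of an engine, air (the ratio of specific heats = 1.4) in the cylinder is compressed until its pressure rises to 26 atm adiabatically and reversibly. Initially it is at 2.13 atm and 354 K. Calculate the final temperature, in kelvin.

Adiabatic: T₂/T₁ = (P₂/P₁)^((γ−1)/γ).
T₂ = 354 × (26/2.13)^(0.286) = 723.5 K.

T₂ ≈ 724 K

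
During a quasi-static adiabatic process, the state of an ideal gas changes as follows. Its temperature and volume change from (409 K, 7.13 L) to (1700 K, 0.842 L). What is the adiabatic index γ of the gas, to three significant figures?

TV^(γ−1) = const ⇒ γ − 1 = ln(T₂/T₁) / ln(V₁/V₂).
γ = 1 + ln(1700/409) / ln(7.13/0.842) = 1.667.

γ ≈ 1.67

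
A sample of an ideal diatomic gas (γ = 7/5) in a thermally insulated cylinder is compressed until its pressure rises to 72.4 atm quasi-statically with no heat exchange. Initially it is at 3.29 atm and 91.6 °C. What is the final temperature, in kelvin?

T₂ ≈ 882 K

Adiabatic: T₂/T₁ = (P₂/P₁)^((γ−1)/γ).
T₁ = 91.6 °C = 364.8 K.
T₂ = 364.8 × (72.4/3.29)^(2/7) = 882.2 K.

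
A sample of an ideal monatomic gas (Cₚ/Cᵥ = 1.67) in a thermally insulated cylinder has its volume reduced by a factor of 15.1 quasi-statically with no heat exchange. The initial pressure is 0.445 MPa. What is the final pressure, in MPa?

Since PV^γ is constant along a reversible adiabat, P₂ = P₁ (V₁/V₂)^γ.
P₂ = 0.445 × 15.1^(1.67) = 41.42 MPa.

P₂ ≈ 41.4 MPa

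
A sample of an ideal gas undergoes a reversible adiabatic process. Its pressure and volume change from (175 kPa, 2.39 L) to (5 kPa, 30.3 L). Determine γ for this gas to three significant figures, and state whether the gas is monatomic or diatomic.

γ ≈ 1.40; diatomic

PV^γ = const ⇒ γ = ln(P₂/P₁) / ln(V₁/V₂).
γ = ln(5/175) / ln(2.39/30.3) = 1.4.
γ ≈ 1.40 is close to 7/5, so the gas is diatomic.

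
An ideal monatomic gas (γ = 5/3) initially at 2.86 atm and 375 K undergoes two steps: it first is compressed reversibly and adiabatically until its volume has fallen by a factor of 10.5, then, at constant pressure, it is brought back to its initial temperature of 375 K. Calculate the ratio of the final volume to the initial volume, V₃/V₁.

V₃/V₁ ≈ 0.0199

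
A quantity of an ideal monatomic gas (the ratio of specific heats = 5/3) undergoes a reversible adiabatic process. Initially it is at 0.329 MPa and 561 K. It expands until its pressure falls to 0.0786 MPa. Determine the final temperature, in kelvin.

T₂ ≈ 316 K

Adiabatic: T₂/T₁ = (P₂/P₁)^((γ−1)/γ).
T₂ = 561 × (0.0786/0.329)^(2/5) = 316.4 K.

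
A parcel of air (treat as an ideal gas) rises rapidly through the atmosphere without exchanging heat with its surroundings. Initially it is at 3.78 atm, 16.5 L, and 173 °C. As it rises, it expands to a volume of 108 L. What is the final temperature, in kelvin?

Adiabatic: T₁V₁^(γ−1) = T₂V₂^(γ−1) ⇒ T₂ = T₁ (V₁/V₂)^(γ−1).
γ = 7/5 for a diatomic ideal gas.
T₁ = 173 °C = 446.1 K.
T₂ = 446.1 × (16.5/108)^(2/5) = 210.4 K.

T₂ ≈ 210 K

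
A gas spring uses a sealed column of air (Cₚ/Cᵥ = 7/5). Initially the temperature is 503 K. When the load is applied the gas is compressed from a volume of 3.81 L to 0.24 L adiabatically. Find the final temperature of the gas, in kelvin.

T₂ ≈ 1520 K

For a reversible adiabat TV^(γ−1) is constant, so T₂ = T₁ (V₁/V₂)^(γ−1).
T₂ = 503 × (3.81/0.24)^(2/5) = 1520 K.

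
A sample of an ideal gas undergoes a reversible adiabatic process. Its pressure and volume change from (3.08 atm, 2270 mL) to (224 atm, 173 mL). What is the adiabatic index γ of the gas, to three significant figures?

γ ≈ 1.67

PV^γ = const ⇒ γ = ln(P₂/P₁) / ln(V₁/V₂).
γ = ln(224/3.08) / ln(2270/173) = 1.665.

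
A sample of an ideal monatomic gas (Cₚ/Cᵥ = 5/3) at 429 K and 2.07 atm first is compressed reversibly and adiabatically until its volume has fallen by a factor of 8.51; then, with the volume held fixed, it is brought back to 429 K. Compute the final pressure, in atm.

P₃ ≈ 17.6 atm

Adiabatic step (PV^γ = const): P₂ = 2.07×8.51^(5/3) = 73.43 atm; T₂ = 429×8.51^(2/3) = 1788 K.
Isochoric: P₃ = P₂(T₃/T₂) = 73.43 × (429/1788) = 17.62 atm.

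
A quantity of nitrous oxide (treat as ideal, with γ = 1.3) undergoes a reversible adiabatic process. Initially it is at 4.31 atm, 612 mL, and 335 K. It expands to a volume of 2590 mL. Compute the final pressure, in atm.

Adiabatic: P₁V₁^γ = P₂V₂^γ ⇒ P₂ = P₁ (V₁/V₂)^γ.
P₂ = 4.31 × (612/2590)^(1.3) = 0.6606 atm.

P₂ ≈ 0.661 atm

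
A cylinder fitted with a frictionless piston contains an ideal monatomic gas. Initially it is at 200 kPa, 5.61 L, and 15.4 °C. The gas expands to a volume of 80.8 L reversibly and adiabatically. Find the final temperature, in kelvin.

T₂ ≈ 48.7 K

Adiabatic: T₁V₁^(γ−1) = T₂V₂^(γ−1) ⇒ T₂ = T₁ (V₁/V₂)^(γ−1).
γ = 5/3 for a monatomic ideal gas.
T₁ = 15.4 °C = 288.5 K.
T₂ = 288.5 × (5.61/80.8)^(2/3) = 48.74 K.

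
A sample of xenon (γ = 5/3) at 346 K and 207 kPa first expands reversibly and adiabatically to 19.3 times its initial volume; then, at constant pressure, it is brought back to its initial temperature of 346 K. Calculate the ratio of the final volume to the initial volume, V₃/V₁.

Adiabatic step: V₂/V₁ = 19.3; T₂ = T₁·(1/19.3)^(2/3) = 48.09 K.
Isobaric step: V₃/V₂ = T₃/T₂ = 346/48.09.
V₃/V₁ = (V₂/V₁)(V₃/V₂) = 19.3 × (346/48.09) = 138.9.

V₃/V₁ ≈ 139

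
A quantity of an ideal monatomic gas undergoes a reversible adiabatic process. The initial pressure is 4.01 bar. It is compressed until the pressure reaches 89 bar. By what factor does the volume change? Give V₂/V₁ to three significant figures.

V₂/V₁ ≈ 0.156

From PV^γ = const, V₂/V₁ = (P₁/P₂)^(1/γ).
For a monatomic ideal gas γ = 5/3.
V₂/V₁ = (4.01/89)^(3/5) = 0.1557.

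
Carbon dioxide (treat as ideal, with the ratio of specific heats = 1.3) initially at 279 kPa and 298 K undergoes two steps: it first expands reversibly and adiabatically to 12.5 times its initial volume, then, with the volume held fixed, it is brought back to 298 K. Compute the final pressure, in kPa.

Adiabatic step (PV^γ = const): P₂ = 279×(1/12.5)^(1.3) = 10.46 kPa; T₂ = 298×(1/12.5)^(0.3) = 139.7 K.
Isochoric: P₃ = P₂(T₃/T₂) = 10.46 × (298/139.7) = 22.32 kPa.

P₃ ≈ 22.3 kPa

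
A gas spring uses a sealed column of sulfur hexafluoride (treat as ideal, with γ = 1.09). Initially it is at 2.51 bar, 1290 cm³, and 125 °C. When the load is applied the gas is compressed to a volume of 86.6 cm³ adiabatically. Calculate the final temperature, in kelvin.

T₂ ≈ 508 K

For a reversible adiabat TV^(γ−1) is constant, so T₂ = T₁ (V₁/V₂)^(γ−1).
T₁ = 125 °C = 398.1 K.
T₂ = 398.1 × (1290/86.6)^(0.09) = 507.7 K.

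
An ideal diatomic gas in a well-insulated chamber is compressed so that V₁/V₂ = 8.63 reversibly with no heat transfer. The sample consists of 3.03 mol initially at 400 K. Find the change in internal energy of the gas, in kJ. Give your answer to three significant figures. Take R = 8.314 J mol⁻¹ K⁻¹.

ΔU ≈ 34.5 kJ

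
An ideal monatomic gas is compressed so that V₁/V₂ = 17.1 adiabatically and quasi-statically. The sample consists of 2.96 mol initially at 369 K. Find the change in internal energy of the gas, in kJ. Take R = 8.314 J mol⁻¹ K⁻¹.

Adiabatic: T₁V₁^(γ−1) = T₂V₂^(γ−1) ⇒ T₂ = T₁ (V₁/V₂)^(γ−1).
γ = 5/3 for a monatomic ideal gas, so γ−1 = 2/3.
T₂ = 369 × 17.1^(2/3) = 2449 K.
Q = 0, so ΔU = W_on_gas = nCᵥΔT with Cᵥ = R/(γ−1) = 12.47 J/(mol·K).
ΔU = 2.96 × 12.47 × (2449 − 369) = 76790 J.

ΔU ≈ 76.8 kJ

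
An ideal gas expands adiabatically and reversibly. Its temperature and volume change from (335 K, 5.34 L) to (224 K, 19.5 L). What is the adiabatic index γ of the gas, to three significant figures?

γ ≈ 1.31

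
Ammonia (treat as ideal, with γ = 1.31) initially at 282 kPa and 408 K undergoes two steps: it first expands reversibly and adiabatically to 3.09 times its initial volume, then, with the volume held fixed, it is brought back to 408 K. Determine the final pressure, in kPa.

P₃ ≈ 91.3 kPa

Adiabatic step (PV^γ = const): P₂ = 282×(1/3.09)^(1.31) = 64.33 kPa; T₂ = 408×(1/3.09)^(0.31) = 287.6 K.
Isochoric: P₃ = P₂(T₃/T₂) = 64.33 × (408/287.6) = 91.26 kPa.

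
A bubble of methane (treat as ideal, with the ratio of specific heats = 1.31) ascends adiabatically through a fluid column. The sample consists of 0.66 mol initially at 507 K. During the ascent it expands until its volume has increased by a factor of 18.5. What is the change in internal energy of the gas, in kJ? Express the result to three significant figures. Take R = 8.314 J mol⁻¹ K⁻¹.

ΔU ≈ -5.34 kJ

For a reversible adiabat TV^(γ−1) is constant, so T₂ = T₁ (V₁/V₂)^(γ−1).
T₂ = 507 × (1/18.5)^(0.31) = 205.2 K.
Q = 0, so ΔU = W_on_gas = nCᵥΔT with Cᵥ = R/(γ−1) = 26.82 J/(mol·K).
ΔU = 0.66 × 26.82 × (205.2 − 507) = -5342 J.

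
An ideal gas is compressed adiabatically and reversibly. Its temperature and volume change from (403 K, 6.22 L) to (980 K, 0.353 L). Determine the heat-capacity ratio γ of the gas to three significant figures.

TV^(γ−1) = const ⇒ γ − 1 = ln(T₂/T₁) / ln(V₁/V₂).
γ = 1 + ln(980/403) / ln(6.22/0.353) = 1.31.

γ ≈ 1.31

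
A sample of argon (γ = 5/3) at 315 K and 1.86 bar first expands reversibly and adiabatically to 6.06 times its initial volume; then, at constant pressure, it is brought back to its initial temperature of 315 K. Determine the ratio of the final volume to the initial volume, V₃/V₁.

Adiabatic step: V₂/V₁ = 6.06; T₂ = T₁·(1/6.06)^(2/3) = 94.77 K.
Isobaric step: V₃/V₂ = T₃/T₂ = 315/94.77.
V₃/V₁ = (V₂/V₁)(V₃/V₂) = 6.06 × (315/94.77) = 20.14.

V₃/V₁ ≈ 20.1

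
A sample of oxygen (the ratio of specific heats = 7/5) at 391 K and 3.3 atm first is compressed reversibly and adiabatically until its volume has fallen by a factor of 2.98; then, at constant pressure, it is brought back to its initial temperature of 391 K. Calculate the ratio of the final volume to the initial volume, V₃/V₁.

V₃/V₁ ≈ 0.217

Adiabatic step: V₂/V₁ = 0.3356; T₂ = T₁·2.98^(2/5) = 605.2 K.
Isobaric step: V₃/V₂ = T₃/T₂ = 391/605.2.
V₃/V₁ = (V₂/V₁)(V₃/V₂) = 0.3356 × (391/605.2) = 0.2168.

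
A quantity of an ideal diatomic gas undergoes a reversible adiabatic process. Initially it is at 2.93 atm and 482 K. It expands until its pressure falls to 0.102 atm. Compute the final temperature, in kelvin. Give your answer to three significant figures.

T₂ ≈ 185 K

Along an adiabat T P^((1−γ)/γ) is constant, so T₂ = T₁ (P₂/P₁)^((γ−1)/γ).
For a diatomic ideal gas γ = 7/5, so (γ−1)/γ = 2/7.
T₂ = 482 × (0.102/2.93)^(2/7) = 184.7 K.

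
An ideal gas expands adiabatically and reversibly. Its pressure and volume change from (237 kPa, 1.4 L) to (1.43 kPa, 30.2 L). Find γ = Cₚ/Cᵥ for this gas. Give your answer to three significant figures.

γ ≈ 1.66

PV^γ = const ⇒ γ = ln(P₂/P₁) / ln(V₁/V₂).
γ = ln(1.43/237) / ln(1.4/30.2) = 1.664.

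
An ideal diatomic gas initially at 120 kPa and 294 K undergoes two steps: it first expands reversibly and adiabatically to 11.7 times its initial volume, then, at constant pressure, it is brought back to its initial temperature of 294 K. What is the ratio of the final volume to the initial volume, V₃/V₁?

For a diatomic ideal gas γ = 7/5.
Adiabatic step: V₂/V₁ = 11.7; T₂ = T₁·(1/11.7)^(2/5) = 109.9 K.
Isobaric step: V₃/V₂ = T₃/T₂ = 294/109.9.
V₃/V₁ = (V₂/V₁)(V₃/V₂) = 11.7 × (294/109.9) = 31.29.

V₃/V₁ ≈ 31.3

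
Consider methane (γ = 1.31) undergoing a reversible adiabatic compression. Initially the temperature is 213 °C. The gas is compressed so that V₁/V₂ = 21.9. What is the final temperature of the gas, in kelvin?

For a reversible adiabat TV^(γ−1) is constant, so T₂ = T₁ (V₁/V₂)^(γ−1).
T₁ = 213 °C = 486.1 K.
T₂ = 486.1 × 21.9^(0.31) = 1266 K.

T₂ ≈ 1270 K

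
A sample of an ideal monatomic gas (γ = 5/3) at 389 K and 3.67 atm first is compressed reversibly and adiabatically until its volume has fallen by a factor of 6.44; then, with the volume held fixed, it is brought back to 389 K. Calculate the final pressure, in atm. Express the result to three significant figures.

P₃ ≈ 23.6 atm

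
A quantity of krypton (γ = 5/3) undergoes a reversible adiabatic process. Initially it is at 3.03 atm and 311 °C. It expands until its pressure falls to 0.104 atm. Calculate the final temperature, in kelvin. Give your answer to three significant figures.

Adiabatic: T₂/T₁ = (P₂/P₁)^((γ−1)/γ).
T₁ = 311 °C = 584.1 K.
T₂ = 584.1 × (0.104/3.03)^(2/5) = 151.6 K.

T₂ ≈ 152 K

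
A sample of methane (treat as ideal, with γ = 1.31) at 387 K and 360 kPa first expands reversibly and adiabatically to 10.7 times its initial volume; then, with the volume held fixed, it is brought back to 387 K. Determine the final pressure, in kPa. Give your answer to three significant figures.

Adiabatic step (PV^γ = const): P₂ = 360×(1/10.7)^(1.31) = 16.14 kPa; T₂ = 387×(1/10.7)^(0.31) = 185.6 K.
Isochoric: P₃ = P₂(T₃/T₂) = 16.14 × (387/185.6) = 33.64 kPa.

P₃ ≈ 33.6 kPa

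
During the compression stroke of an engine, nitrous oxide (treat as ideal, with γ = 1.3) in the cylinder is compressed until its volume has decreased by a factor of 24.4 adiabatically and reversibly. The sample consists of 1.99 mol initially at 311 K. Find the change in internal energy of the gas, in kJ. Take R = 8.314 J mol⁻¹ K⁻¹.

For a reversible adiabat TV^(γ−1) is constant, so T₂ = T₁ (V₁/V₂)^(γ−1).
T₂ = 311 × 24.4^(0.3) = 810.9 K.
Q = 0, so ΔU = W_on_gas = nCᵥΔT with Cᵥ = R/(γ−1) = 27.71 J/(mol·K).
ΔU = 1.99 × 27.71 × (810.9 − 311) = 27570 J.

ΔU ≈ 27.6 kJ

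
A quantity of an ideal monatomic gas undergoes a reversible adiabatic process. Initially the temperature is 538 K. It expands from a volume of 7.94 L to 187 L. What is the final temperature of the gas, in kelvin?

T₂ ≈ 65.5 K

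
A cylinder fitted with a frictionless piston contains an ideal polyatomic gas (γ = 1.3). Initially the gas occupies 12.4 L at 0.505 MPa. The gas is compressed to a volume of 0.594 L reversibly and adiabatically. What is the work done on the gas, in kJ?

W ≈ 31.1 kJ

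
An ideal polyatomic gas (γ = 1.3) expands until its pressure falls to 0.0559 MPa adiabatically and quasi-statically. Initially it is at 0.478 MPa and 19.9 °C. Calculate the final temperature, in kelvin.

T₂ ≈ 179 K

Adiabatic: T₂/T₁ = (P₂/P₁)^((γ−1)/γ).
T₁ = 19.9 °C = 293 K.
T₂ = 293 × (0.0559/0.478)^(0.231) = 178.6 K.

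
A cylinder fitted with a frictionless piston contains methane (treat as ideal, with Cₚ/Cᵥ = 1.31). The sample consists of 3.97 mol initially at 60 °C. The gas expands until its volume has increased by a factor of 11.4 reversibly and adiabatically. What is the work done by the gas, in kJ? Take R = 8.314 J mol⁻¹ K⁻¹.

Adiabatic: T₁V₁^(γ−1) = T₂V₂^(γ−1) ⇒ T₂ = T₁ (V₁/V₂)^(γ−1).
T₁ = 60 °C = 333.1 K.
T₂ = 333.1 × (1/11.4)^(0.31) = 156.7 K.
Q = 0, so ΔU = W_on_gas = nCᵥΔT with Cᵥ = R/(γ−1) = 26.82 J/(mol·K).
ΔU = 3.97 × 26.82 × (156.7 − 333.1) = -18790 J.
Work done by the gas = −ΔU = 18790 J.

W ≈ 18.8 kJ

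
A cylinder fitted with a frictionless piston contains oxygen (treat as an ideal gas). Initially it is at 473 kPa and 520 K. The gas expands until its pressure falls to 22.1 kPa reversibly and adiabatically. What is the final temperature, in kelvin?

T₂ ≈ 217 K

Along an adiabat T P^((1−γ)/γ) is constant, so T₂ = T₁ (P₂/P₁)^((γ−1)/γ).
For a diatomic ideal gas γ = 7/5, so (γ−1)/γ = 2/7.
T₂ = 520 × (22.1/473)^(2/7) = 216.7 K.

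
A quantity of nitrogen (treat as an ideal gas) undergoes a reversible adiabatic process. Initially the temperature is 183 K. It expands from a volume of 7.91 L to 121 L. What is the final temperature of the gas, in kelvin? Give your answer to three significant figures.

T₂ ≈ 61.5 K

For a reversible adiabat TV^(γ−1) is constant, so T₂ = T₁ (V₁/V₂)^(γ−1).
For a diatomic ideal gas γ = 7/5, so γ−1 = 2/5.
T₂ = 183 × (7.91/121)^(2/5) = 61.46 K.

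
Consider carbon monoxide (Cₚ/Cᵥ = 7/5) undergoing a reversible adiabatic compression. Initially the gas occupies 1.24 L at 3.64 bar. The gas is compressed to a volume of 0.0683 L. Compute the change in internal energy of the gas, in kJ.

ΔU ≈ 2.47 kJ

P₂ = P₁(V₁/V₂)^γ = 3.64×(1.24/0.0683)^(7/5) = 210.7 bar.
For a reversible adiabat, W_by_gas = (P₁V₁ − P₂V₂)/(γ−1).
W_by = (364000×0.00124 − 2.107×10^7×6.83×10^-5) / (2/5) = -2470 J.
Q = 0 ⇒ ΔU = −W_by = 2470 J.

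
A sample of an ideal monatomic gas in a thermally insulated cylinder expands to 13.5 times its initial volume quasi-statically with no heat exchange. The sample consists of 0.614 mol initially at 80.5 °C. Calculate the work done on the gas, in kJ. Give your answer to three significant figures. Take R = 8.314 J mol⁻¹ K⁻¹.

For a reversible adiabat TV^(γ−1) is constant, so T₂ = T₁ (V₁/V₂)^(γ−1).
γ = 5/3 for a monatomic ideal gas, so γ−1 = 2/3.
T₁ = 80.5 °C = 353.6 K.
T₂ = 353.6 × (1/13.5)^(2/3) = 62.38 K.
Q = 0, so ΔU = W_on_gas = nCᵥΔT with Cᵥ = R/(γ−1) = 12.47 J/(mol·K).
ΔU = 0.614 × 12.47 × (62.38 − 353.6) = -2230 J.

W ≈ -2.23 kJ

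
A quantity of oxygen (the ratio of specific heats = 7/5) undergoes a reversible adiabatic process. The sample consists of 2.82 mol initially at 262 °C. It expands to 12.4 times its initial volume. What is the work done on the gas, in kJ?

W ≈ -19.9 kJ

Adiabatic: T₁V₁^(γ−1) = T₂V₂^(γ−1) ⇒ T₂ = T₁ (V₁/V₂)^(γ−1).
T₁ = 262 °C = 535.1 K.
T₂ = 535.1 × (1/12.4)^(2/5) = 195.5 K.
Q = 0, so ΔU = W_on_gas = nCᵥΔT with Cᵥ = R/(γ−1) = 20.79 J/(mol·K).
ΔU = 2.82 × 20.79 × (195.5 − 535.1) = -19910 J.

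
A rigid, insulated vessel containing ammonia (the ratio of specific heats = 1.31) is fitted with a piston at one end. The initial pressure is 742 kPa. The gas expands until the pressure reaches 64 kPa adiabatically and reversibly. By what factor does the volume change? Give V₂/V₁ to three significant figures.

V₂/V₁ ≈ 6.49

From PV^γ = const, V₂/V₁ = (P₁/P₂)^(1/γ).
V₂/V₁ = (742/64)^(0.763) = 6.492.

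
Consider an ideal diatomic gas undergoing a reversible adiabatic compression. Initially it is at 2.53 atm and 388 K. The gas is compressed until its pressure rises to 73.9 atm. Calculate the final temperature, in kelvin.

Along an adiabat T P^((1−γ)/γ) is constant, so T₂ = T₁ (P₂/P₁)^((γ−1)/γ).
For a diatomic ideal gas γ = 7/5, so (γ−1)/γ = 2/7.
T₂ = 388 × (73.9/2.53)^(2/7) = 1018 K.

T₂ ≈ 1020 K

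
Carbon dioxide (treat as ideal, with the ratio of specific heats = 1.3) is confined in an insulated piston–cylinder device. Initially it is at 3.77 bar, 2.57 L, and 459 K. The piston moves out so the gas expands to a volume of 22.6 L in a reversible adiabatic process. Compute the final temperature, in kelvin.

T₂ ≈ 239 K

Adiabatic: T₁V₁^(γ−1) = T₂V₂^(γ−1) ⇒ T₂ = T₁ (V₁/V₂)^(γ−1).
T₂ = 459 × (2.57/22.6)^(0.3) = 239.1 K.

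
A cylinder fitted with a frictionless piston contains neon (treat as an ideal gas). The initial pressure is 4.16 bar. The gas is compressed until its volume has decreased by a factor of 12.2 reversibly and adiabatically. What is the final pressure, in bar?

Adiabatic: P₁V₁^γ = P₂V₂^γ ⇒ P₂ = P₁ (V₁/V₂)^γ.
For a monatomic ideal gas γ = 5/3.
P₂ = 4.16 × 12.2^(5/3) = 269 bar.

P₂ ≈ 269 bar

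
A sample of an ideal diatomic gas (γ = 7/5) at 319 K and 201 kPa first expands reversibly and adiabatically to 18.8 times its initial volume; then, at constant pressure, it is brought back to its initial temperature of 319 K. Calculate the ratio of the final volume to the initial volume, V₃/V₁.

V₃/V₁ ≈ 60.8

Adiabatic step: V₂/V₁ = 18.8; T₂ = T₁·(1/18.8)^(2/5) = 98.66 K.
Isobaric step: V₃/V₂ = T₃/T₂ = 319/98.66.
V₃/V₁ = (V₂/V₁)(V₃/V₂) = 18.8 × (319/98.66) = 60.79.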